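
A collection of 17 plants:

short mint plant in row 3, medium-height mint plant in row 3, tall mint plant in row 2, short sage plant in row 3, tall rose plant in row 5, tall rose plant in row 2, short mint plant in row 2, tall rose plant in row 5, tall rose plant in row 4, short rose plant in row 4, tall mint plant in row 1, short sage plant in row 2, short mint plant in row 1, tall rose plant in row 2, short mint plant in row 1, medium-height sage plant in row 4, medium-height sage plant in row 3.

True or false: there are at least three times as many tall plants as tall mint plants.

True

There are 7 tall plants.
There are 2 tall mint plants.
The claim requires 7 ≥ 3 × 2 = 6, which holds.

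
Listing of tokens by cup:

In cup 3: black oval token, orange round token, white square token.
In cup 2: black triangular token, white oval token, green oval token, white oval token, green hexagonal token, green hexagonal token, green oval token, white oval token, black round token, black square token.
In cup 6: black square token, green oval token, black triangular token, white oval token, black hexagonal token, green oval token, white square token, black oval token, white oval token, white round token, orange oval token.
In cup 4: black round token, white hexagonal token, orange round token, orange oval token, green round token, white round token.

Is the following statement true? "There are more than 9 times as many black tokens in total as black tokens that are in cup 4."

False

|black tokens| = 9.
|black tokens in cup 4| = 1.
The claim requires 9 > 9 × 1 = 9, which does not hold.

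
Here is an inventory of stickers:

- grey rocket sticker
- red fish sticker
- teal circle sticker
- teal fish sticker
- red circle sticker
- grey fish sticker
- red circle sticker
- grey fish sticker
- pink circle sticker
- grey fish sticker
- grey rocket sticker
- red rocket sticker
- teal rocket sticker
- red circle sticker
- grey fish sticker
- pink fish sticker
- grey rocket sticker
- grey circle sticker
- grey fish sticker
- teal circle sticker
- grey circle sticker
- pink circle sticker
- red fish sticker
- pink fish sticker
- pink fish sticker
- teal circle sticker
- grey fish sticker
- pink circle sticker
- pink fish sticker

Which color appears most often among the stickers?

grey

Counts by color: grey 11, pink 7, red 6, teal 5.
The maximum is 11, held uniquely by grey.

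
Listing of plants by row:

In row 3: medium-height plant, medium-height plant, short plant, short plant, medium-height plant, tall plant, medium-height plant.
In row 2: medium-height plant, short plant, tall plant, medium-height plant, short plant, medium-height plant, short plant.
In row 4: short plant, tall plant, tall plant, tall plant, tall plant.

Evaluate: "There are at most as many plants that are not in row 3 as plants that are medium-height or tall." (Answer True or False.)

True

There are 12 plants that are not in row 3.
There are 13 plants that are medium-height or tall.
The claim requires 12 ≤ 13, which holds.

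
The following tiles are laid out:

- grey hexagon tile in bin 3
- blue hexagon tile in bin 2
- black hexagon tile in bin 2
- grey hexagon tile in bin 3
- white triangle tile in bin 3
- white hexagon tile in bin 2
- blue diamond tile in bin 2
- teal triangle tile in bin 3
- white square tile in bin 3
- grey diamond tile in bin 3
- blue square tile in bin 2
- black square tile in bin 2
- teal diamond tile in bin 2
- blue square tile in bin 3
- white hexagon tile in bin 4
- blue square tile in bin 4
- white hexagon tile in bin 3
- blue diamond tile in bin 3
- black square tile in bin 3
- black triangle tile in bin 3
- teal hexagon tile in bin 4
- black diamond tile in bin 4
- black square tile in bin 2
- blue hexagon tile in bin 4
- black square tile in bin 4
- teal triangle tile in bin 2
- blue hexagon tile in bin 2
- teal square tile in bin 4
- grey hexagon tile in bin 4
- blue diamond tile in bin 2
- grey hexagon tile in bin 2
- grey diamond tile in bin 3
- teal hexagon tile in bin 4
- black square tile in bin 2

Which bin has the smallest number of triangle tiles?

bin 4

Counts by bin (restricted to triangle tiles): bin 3→3, bin 2→1, bin 4→0.
The minimum is 0, held uniquely by bin 4.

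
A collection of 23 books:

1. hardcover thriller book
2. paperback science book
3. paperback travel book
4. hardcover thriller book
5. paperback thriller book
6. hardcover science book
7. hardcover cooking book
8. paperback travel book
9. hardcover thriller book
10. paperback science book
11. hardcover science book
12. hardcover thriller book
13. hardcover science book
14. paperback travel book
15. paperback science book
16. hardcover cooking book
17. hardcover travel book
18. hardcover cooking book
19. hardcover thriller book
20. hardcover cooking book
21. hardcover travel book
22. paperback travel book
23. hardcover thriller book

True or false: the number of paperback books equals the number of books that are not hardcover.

True

paperback books: 8.
books that are not hardcover: 8.
The claim requires 8 = 8, which holds.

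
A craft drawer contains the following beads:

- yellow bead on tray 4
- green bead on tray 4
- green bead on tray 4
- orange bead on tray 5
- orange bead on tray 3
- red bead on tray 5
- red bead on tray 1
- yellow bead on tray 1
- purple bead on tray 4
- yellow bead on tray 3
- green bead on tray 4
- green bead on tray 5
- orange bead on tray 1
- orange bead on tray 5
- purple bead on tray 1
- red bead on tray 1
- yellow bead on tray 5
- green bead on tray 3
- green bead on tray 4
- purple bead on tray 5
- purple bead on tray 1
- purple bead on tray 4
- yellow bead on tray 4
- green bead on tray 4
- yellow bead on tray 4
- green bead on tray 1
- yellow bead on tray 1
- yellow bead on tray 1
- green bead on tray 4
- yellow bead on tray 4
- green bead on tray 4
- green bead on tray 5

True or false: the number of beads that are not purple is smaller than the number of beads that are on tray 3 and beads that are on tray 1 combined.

False

|beads that are not purple| = 27.
beads on tray 3: 3; beads on tray 1: 9; combined: 3 + 9 = 12.
The claim requires 27 < 12, which does not hold.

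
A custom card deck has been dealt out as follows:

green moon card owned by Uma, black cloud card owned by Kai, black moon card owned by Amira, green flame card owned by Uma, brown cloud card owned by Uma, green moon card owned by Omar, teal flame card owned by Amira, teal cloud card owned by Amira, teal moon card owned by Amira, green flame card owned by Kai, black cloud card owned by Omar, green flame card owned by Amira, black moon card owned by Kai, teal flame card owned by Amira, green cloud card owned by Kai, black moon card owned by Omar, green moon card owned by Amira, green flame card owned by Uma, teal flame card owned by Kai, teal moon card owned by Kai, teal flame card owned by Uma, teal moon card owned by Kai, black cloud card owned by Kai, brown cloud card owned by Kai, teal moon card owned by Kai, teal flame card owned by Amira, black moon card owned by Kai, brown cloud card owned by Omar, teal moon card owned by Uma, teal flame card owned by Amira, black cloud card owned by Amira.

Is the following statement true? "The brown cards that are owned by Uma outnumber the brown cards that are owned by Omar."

False

|brown cards owned by Uma| = 1.
|brown cards owned by Omar| = 1.
The claim requires 1 > 1, which does not hold.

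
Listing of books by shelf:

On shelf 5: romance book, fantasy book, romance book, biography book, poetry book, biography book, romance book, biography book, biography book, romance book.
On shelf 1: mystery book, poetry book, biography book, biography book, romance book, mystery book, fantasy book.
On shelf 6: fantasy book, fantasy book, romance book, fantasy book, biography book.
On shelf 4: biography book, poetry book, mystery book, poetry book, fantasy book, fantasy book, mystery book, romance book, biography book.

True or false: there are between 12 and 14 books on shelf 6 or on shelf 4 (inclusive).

True

books on shelf 6 or on shelf 4: 14.
The claim requires 12 ≤ 14 ≤ 14, which holds.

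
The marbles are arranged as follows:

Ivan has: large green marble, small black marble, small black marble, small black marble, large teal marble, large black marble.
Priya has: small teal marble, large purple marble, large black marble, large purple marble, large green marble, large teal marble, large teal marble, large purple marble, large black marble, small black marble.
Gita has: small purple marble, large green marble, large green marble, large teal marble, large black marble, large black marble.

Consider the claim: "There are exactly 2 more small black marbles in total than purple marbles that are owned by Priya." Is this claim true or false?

small black marbles: 4.
purple marbles owned by Priya: 3.
The claim requires 4 − 3 (= 1) to equal 2, which does not hold.

False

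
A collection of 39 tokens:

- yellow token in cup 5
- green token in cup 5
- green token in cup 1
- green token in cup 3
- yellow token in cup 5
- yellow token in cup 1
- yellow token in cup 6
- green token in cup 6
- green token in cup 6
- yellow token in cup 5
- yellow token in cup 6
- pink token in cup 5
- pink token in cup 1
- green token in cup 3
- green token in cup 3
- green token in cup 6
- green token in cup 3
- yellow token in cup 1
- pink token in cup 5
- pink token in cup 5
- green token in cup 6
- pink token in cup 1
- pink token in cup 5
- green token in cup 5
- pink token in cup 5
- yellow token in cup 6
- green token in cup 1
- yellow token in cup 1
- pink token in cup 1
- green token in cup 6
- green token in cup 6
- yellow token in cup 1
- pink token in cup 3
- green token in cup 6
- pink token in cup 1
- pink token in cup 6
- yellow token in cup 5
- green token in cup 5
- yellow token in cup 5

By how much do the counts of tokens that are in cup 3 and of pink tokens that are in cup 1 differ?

tokens in cup 3: 5. pink tokens in cup 1: 4.
|5 − 4| = 5 − 4 = 1.

1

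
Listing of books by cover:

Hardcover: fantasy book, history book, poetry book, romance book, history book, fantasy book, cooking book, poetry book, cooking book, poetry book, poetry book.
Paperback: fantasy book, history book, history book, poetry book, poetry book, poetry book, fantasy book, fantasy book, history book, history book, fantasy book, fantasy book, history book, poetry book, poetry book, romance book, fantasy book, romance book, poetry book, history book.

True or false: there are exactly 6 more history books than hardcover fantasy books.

True

|history books| = 8.
|hardcover fantasy books| = 2.
The claim requires 8 − 2 (= 6) to equal 6, which holds.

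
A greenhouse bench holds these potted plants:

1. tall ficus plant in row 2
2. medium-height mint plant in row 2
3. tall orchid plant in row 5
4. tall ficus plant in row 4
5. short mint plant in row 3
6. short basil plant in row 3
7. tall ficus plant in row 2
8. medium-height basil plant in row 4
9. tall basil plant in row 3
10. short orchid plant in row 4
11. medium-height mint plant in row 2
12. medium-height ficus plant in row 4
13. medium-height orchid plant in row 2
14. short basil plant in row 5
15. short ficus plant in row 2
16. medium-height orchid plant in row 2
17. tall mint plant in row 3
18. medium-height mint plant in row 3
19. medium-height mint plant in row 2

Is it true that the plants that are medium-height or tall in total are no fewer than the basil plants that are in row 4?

|plants that are medium-height or tall| = 14.
|basil plants in row 4| = 1.
The claim requires 14 ≥ 1, which holds.

True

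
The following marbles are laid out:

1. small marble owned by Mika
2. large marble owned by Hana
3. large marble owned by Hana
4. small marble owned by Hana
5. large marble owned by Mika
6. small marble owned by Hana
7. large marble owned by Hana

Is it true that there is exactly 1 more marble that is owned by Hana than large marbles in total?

True

Count of marbles owned by Hana: 5.
There are 4 large marbles.
The claim requires 5 − 4 (= 1) to equal 1, which holds.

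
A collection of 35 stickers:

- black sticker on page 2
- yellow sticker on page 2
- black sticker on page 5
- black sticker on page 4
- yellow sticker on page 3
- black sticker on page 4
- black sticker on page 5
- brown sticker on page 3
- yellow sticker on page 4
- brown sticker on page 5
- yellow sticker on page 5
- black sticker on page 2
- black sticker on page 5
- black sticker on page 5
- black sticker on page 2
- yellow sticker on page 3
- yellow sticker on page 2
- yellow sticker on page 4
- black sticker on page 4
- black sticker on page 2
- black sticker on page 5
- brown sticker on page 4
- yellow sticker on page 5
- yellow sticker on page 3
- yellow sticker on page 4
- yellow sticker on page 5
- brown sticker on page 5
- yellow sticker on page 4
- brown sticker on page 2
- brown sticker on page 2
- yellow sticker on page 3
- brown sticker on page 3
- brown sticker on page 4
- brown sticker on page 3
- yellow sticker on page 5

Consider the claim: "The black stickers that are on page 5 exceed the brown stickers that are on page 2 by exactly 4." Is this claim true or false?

False

|black stickers on page 5| = 5.
|brown stickers on page 2| = 2.
The claim requires 5 − 2 (= 3) to equal 4, which does not hold.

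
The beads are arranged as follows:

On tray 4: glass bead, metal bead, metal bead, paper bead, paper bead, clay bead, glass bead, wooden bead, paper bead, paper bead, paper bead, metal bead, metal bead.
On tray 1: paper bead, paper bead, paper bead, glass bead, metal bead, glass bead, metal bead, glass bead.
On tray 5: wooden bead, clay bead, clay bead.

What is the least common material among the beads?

wooden

Counts by material: paper 8, metal 6, glass 5, clay 3, wooden 2.
The minimum is 2, held uniquely by wooden.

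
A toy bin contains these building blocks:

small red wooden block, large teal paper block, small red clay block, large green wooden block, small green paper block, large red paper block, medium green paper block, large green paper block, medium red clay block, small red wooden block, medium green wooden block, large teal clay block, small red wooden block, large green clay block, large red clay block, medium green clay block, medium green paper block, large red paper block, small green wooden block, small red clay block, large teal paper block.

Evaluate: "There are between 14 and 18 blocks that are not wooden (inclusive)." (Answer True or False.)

True

There are 15 blocks that are not wooden.
The claim requires 14 ≤ 15 ≤ 18, which holds.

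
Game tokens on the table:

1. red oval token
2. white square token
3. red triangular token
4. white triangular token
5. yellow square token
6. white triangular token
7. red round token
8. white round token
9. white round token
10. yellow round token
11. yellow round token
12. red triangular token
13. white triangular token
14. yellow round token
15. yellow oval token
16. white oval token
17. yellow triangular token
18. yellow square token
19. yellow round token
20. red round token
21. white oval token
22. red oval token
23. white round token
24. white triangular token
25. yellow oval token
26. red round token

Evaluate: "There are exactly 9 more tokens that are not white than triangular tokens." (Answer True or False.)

tokens that are not white: 16.
triangular tokens: 7.
The claim requires 16 − 7 (= 9) to equal 9, which holds.

True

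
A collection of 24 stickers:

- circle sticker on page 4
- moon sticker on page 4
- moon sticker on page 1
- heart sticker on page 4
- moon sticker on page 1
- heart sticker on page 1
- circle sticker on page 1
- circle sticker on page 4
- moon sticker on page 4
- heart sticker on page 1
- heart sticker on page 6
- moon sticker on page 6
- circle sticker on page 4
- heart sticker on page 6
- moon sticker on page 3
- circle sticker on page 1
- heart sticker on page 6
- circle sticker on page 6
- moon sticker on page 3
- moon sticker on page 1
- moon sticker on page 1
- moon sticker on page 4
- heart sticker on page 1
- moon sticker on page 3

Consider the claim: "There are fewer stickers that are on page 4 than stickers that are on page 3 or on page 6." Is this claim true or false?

stickers on page 4: 7.
stickers on page 3 or on page 6: 8.
The claim requires 7 < 8, which holds.

True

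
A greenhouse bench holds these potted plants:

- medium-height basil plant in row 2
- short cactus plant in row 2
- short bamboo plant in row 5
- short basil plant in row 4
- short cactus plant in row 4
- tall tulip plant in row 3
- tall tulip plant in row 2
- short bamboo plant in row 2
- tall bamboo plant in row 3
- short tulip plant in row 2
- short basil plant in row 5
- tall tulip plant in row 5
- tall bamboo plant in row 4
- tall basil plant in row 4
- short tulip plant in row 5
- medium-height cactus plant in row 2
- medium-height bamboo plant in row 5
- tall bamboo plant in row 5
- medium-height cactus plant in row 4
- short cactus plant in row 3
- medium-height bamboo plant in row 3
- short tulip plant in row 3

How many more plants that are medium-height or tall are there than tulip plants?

6

plants that are medium-height or tall: 12.
tulip plants: 6.
12 − 6 = 6.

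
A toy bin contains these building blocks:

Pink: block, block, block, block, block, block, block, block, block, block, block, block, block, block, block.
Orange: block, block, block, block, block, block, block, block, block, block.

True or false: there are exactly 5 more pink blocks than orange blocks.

There are 15 pink blocks.
There are 10 orange blocks.
The claim requires 15 − 10 (= 5) to equal 5, which holds.

True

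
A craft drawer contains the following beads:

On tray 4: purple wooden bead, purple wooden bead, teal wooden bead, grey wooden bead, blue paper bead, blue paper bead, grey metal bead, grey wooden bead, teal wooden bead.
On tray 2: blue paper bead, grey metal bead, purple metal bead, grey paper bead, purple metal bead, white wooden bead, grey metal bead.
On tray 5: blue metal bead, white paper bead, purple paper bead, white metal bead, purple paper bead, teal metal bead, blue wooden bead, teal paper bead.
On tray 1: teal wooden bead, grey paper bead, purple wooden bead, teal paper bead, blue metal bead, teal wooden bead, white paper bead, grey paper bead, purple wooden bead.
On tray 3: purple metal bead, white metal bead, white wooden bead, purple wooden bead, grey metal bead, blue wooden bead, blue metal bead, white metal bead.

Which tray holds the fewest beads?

Counts by tray: tray 1→9, tray 4→9, tray 5→8, tray 3→8, tray 2→7.
The minimum is 7, held uniquely by tray 2.

tray 2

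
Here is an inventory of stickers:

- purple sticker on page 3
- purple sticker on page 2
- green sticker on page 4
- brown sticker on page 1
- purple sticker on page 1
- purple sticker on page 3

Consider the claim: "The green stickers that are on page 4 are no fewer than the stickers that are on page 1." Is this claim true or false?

False

green stickers on page 4: 1.
stickers on page 1: 2.
The claim requires 1 ≥ 2, which does not hold.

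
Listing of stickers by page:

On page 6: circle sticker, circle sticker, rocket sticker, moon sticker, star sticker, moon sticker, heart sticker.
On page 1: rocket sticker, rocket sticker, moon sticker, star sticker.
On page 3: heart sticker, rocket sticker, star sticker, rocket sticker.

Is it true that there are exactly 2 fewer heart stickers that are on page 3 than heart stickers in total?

False

There is 1 heart sticker on page 3.
There are 2 heart stickers.
The claim requires 2 − 1 (= 1) to equal 2, which does not hold.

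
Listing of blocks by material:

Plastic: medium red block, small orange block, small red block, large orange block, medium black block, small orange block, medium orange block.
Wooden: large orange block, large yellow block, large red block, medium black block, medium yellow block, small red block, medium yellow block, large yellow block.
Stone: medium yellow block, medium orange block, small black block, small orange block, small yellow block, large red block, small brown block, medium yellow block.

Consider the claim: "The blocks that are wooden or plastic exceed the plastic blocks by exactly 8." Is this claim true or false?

There are 15 blocks that are wooden or plastic.
There are 7 plastic blocks.
The claim requires 15 − 7 (= 8) to equal 8, which holds.

True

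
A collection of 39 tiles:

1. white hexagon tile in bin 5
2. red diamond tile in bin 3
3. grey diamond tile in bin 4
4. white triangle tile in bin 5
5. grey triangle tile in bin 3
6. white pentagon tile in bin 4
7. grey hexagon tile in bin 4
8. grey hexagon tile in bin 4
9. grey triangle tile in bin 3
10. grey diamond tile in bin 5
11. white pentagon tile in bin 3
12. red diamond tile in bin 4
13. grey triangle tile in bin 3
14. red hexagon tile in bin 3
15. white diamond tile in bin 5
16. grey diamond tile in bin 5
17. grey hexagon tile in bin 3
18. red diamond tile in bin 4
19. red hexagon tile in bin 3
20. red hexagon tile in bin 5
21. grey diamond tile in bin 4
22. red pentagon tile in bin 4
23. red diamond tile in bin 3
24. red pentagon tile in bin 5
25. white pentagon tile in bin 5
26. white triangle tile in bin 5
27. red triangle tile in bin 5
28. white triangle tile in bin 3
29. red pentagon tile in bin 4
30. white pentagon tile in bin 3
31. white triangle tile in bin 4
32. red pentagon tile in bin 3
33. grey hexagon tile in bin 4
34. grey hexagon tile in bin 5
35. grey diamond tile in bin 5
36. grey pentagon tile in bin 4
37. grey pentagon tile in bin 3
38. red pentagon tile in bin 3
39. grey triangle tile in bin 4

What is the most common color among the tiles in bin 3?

red

Counts by color (restricted to tiles in bin 3): red 6, grey 5, white 3.
The maximum is 6, held uniquely by red.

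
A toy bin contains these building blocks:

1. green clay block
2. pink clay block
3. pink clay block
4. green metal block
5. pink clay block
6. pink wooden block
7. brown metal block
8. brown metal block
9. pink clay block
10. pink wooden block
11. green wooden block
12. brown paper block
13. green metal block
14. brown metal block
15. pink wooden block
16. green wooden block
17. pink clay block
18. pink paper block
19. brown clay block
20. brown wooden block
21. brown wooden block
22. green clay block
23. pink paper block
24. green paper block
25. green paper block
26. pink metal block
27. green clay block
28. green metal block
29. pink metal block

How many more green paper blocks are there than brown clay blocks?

green paper blocks: 2.
brown clay blocks: 1.
2 − 1 = 1.

1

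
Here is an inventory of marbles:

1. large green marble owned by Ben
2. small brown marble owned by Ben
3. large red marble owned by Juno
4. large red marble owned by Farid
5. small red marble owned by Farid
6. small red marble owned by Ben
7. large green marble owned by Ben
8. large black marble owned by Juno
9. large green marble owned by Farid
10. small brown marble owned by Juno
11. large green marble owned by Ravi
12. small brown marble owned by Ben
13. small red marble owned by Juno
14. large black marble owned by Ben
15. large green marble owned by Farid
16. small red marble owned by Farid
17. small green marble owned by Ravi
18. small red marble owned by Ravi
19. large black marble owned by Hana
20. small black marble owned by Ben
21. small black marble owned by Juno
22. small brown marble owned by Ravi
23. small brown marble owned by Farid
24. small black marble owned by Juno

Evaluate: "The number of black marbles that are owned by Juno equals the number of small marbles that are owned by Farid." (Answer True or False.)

True

|black marbles owned by Juno| = 3.
|small marbles owned by Farid| = 3.
The claim requires 3 = 3, which holds.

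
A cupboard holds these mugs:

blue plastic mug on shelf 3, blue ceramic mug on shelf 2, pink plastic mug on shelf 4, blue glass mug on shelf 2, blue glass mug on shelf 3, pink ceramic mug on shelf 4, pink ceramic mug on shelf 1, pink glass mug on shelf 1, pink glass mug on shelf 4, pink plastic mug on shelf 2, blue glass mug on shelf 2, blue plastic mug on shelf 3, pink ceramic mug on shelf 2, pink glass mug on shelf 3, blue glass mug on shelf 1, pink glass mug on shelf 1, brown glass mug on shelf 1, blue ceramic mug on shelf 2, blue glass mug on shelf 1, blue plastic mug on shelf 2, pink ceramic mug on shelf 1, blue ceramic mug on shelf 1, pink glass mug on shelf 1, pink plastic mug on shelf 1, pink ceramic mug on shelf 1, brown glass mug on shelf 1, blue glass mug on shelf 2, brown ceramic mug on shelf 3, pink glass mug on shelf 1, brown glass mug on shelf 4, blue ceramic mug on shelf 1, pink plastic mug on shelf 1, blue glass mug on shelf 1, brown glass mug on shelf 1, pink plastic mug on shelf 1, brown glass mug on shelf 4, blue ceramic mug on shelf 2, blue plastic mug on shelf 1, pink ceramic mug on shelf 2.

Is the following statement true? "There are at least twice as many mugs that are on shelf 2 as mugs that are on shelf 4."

|mugs on shelf 2| = 10.
|mugs on shelf 4| = 5.
The claim requires 10 ≥ 2 × 5 = 10, which holds.

True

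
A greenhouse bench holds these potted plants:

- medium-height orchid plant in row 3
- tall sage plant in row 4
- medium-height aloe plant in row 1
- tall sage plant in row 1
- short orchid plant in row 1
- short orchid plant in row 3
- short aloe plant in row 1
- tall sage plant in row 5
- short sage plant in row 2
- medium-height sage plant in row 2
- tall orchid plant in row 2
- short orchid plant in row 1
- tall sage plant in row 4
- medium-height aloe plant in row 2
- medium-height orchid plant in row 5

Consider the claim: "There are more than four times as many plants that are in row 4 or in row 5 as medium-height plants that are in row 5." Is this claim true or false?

False

plants in row 4 or in row 5: 4.
medium-height plants in row 5: 1.
The claim requires 4 > 4 × 1 = 4, which does not hold.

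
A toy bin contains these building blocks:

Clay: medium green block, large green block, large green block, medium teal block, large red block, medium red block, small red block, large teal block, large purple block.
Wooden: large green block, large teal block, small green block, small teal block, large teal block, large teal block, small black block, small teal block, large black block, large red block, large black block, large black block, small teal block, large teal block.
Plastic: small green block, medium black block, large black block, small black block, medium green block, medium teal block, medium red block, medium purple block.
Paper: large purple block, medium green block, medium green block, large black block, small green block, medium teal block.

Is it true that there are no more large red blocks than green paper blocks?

large red blocks: 2.
green paper blocks: 3.
The claim requires 2 ≤ 3, which holds.

True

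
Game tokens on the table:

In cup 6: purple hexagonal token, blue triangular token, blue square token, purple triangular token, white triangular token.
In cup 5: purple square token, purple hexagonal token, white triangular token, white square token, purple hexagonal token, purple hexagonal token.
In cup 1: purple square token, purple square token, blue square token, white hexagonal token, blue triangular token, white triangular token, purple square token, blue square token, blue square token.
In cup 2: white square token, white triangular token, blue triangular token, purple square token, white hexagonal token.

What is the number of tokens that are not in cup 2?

Total tokens: 25; with the excluded value: 5; remaining 25 − 5 = 20.

20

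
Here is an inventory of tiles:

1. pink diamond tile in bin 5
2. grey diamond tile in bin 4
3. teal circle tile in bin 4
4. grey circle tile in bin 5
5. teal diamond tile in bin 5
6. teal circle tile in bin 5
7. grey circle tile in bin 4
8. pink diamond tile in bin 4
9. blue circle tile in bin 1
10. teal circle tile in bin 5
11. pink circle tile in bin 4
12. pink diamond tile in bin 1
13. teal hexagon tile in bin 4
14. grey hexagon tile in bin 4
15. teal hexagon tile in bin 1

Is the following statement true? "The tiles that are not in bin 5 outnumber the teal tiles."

|tiles that are not in bin 5| = 10.
|teal tiles| = 6.
The claim requires 10 > 6, which holds.

True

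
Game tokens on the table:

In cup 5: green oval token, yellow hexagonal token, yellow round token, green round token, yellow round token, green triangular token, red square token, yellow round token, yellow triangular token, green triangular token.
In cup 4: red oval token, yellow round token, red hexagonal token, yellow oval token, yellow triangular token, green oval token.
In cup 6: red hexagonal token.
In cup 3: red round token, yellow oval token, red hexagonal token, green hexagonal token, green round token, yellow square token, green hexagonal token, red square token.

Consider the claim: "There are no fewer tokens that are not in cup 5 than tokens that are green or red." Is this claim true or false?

True

|tokens that are not in cup 5| = 15.
|tokens that are green or red| = 15.
The claim requires 15 ≥ 15, which holds.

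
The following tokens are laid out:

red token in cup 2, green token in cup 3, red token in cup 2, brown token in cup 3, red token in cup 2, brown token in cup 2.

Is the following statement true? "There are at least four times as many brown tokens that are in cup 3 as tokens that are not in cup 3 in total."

False

There is 1 brown token in cup 3.
There are 4 tokens that are not in cup 3.
The claim requires 1 ≥ 4 × 4 = 16, which does not hold.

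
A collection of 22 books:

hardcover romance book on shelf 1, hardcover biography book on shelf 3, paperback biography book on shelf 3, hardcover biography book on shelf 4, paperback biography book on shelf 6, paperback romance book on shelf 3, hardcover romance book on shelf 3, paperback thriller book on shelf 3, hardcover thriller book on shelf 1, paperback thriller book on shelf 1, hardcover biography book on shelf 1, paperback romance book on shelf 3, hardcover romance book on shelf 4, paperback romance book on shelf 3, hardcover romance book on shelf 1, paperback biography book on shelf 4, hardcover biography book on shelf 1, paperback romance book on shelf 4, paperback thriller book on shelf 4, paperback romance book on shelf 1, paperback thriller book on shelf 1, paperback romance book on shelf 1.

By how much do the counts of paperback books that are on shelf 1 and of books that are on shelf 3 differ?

3

paperback books on shelf 1: 4. books on shelf 3: 7.
|4 − 7| = 7 − 4 = 3.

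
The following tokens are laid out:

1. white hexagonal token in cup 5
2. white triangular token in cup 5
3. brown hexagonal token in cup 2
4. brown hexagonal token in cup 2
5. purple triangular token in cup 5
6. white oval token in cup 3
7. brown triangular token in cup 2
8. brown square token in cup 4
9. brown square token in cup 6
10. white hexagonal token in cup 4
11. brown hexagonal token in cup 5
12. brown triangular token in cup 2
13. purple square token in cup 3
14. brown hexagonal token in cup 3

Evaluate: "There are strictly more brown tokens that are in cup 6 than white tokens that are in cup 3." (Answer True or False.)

False

brown tokens in cup 6: 1.
white tokens in cup 3: 1.
The claim requires 1 > 1, which does not hold.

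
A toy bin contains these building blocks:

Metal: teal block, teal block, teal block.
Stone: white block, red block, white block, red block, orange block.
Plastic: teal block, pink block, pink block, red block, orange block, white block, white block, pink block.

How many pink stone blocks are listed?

0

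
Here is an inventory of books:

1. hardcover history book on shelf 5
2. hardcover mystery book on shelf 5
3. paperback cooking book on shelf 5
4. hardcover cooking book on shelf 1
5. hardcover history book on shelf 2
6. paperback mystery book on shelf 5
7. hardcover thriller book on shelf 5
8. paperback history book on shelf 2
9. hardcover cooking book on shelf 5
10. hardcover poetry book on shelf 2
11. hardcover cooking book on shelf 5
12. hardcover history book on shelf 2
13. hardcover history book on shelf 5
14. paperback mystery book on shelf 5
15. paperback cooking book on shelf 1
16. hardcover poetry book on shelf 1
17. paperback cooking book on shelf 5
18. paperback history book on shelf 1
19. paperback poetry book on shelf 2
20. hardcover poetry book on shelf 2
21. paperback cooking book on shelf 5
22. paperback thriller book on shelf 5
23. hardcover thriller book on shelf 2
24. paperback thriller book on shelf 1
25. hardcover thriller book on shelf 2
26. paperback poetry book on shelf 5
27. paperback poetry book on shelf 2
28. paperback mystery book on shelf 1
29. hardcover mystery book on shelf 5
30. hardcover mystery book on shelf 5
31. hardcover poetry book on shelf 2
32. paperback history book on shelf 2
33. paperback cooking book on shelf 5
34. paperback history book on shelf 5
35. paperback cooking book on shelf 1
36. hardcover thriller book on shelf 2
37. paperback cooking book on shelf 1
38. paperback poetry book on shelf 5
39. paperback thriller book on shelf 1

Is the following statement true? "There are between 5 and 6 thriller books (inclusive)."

False

|thriller books| = 7.
The claim requires 5 ≤ 7 ≤ 6, which does not hold.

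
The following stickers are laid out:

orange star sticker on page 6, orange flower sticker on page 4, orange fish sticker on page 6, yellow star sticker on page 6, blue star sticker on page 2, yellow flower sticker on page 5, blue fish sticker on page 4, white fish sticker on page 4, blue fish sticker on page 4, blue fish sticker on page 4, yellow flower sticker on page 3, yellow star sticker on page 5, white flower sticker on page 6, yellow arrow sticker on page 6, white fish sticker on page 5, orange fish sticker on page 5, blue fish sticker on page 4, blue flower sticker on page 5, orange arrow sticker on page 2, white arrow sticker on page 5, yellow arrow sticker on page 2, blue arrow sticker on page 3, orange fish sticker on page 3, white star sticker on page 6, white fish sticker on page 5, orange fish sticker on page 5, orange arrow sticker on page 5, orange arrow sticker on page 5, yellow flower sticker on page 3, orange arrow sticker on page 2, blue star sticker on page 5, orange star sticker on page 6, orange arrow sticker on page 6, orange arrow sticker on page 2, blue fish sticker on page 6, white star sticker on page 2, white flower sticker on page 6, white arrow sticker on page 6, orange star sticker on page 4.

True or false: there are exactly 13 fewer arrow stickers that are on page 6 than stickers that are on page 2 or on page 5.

False

There are 3 arrow stickers on page 6.
There are 17 stickers on page 2 or on page 5.
The claim requires 17 − 3 (= 14) to equal 13, which does not hold.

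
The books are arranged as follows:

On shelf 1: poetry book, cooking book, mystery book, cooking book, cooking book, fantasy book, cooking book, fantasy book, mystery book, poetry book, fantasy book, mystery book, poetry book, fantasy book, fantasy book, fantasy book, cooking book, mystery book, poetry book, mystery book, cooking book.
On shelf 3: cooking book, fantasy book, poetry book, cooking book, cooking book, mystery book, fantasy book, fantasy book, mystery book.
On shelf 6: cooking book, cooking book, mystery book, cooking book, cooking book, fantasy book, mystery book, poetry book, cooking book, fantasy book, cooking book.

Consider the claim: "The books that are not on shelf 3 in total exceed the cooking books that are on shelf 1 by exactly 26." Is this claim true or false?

There are 32 books that are not on shelf 3.
There are 6 cooking books on shelf 1.
The claim requires 32 − 6 (= 26) to equal 26, which holds.

True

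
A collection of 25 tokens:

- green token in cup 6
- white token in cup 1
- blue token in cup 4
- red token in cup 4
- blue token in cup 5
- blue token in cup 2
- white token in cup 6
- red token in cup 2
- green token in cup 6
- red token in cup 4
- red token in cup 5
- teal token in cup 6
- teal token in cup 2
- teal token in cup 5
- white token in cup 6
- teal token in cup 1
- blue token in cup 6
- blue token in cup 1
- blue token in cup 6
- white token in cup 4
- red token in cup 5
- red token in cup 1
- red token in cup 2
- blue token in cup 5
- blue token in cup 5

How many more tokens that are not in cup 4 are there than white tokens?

17

tokens that are not in cup 4: 21.
white tokens: 4.
21 − 4 = 17.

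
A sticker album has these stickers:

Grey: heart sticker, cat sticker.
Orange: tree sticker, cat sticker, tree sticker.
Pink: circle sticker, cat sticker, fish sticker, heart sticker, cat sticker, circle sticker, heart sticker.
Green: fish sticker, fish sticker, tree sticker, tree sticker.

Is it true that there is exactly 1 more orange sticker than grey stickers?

True

|orange stickers| = 3.
|grey stickers| = 2.
The claim requires 3 − 2 (= 1) to equal 1, which holds.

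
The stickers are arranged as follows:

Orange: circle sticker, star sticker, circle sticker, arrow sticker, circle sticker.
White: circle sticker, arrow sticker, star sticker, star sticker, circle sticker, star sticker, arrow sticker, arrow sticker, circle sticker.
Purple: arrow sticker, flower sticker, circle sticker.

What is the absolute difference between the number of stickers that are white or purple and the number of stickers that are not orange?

stickers that are white or purple: 12. stickers that are not orange: 12.
|12 − 12| = 12 − 12 = 0.

0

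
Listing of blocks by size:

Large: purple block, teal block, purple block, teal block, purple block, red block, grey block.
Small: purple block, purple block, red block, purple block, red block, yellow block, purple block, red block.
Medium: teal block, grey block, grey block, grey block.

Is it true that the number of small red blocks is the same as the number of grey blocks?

False

There are 3 small red blocks.
There are 4 grey blocks.
The claim requires 3 = 4, which does not hold.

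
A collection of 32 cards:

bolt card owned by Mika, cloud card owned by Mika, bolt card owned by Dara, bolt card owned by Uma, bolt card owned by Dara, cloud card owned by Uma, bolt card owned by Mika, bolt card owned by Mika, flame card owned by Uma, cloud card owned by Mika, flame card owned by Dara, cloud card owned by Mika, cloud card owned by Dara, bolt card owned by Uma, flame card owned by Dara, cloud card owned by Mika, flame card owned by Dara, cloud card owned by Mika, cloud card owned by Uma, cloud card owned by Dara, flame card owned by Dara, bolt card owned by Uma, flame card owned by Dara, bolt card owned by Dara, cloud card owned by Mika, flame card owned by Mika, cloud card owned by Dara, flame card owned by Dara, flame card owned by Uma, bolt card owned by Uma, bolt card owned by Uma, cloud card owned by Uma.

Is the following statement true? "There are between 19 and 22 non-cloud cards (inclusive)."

True

|non-cloud cards| = 20.
The claim requires 19 ≤ 20 ≤ 22, which holds.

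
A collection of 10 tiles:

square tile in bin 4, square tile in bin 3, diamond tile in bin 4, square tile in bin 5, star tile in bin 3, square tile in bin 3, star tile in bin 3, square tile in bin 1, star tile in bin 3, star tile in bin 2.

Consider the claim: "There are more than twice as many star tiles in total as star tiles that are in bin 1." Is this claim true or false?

star tiles: 4.
star tiles in bin 1: 0.
The claim requires 4 > 2 × 0 = 0, which holds.

True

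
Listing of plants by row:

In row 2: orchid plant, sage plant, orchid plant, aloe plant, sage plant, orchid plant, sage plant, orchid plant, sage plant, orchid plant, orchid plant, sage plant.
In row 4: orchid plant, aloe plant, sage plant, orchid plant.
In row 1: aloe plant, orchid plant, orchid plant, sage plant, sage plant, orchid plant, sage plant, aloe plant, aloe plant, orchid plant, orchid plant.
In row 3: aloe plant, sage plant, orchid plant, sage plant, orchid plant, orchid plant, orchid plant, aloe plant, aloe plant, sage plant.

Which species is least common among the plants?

aloe

Counts by species: orchid 17, sage 12, aloe 8.
The minimum is 8, held uniquely by aloe.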